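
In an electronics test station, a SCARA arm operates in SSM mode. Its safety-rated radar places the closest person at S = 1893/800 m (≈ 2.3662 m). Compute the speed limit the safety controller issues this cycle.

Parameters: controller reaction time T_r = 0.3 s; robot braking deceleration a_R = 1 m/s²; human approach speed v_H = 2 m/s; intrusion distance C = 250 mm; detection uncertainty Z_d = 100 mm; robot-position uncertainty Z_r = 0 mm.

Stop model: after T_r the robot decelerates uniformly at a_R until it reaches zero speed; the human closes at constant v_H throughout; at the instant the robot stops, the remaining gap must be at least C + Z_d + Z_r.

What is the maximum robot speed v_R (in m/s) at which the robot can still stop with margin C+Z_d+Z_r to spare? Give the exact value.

collect terms ⇒ (1/2)·v_R² + (23/10)·v_R + (-1133/800) = 0
  disc = (23/10)² − 4·(1/2)·(-1133/800) = 3249/400 ; √disc = 57/20
  v_R = (−(23/10) + 57/20) / (2·(1/2)) = 11/20 m/s
check:
braking lasts T_s = (11/20)/1 = 0.5500 s
robot covers v_R·T_r = 0.5500·0.3000 = 0.1650 m before braking
robot under decel: 0.5500²/(2·1.0000) = 0.1512 m
person approaches 2.0000·(0.3000+0.5500) = 1.7000 m
margins: 0.2500+0.1000+0.0000 = 0.3500 m
sum ≈ 0.1650+0.1512+1.7000+0.3500 ≈ 2.3662 m = S ✓

v_R_max = 11/20 m/s = 0.5500 m/s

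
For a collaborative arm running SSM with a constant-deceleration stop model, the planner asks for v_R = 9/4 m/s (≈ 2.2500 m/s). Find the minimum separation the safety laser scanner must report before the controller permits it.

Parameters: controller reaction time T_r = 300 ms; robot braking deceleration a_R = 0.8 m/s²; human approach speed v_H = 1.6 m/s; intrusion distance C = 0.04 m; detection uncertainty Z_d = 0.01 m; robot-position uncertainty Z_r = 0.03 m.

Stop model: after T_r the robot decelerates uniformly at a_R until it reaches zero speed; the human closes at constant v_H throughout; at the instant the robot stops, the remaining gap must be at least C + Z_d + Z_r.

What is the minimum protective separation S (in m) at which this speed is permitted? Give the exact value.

S_min = 28477/3200 m = 8.8991 m

braking lasts T_s = (9/4)/(4/5) = 2.8125 s
reaction-phase robot travel = 2.2500·0.3000 = 0.6750 m
robot covers 2.2500·2.8125 − ½·0.8000·2.8125² = 3.1641 m while stopping
human closes 1.6000·3.1125 = 4.9800 m
C+Z_d+Z_r = 0.0400+0.0100+0.0300 = 0.0800 m
S_min ≈ 0.6750+3.1641+4.9800+0.0800  ⇒  S_min = 28477/3200 m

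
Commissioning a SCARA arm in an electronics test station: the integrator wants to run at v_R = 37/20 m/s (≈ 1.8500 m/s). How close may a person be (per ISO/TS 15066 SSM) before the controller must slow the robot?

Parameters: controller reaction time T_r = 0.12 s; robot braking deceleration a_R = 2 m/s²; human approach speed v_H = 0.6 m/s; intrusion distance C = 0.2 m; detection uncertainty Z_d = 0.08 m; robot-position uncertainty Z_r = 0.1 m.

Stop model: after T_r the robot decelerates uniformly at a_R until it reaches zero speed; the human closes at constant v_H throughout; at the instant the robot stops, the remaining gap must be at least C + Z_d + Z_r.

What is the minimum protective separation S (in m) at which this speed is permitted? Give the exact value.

stop time T_s = (37/20)/2 = 0.9250 s
robot covers v_R·T_r = 1.8500·0.1200 = 0.2220 m before braking
robot covers 1.8500·0.9250 − ½·2.0000·0.9250² = 0.8556 m while stopping
human closes 0.6000·1.0450 = 0.6270 m
residual clearance needed = 0.2000+0.0800+0.1000 = 0.3800 m
S_min ≈ 0.2220+0.8556+0.6270+0.3800  ⇒  S_min = 16677/8000 m

S_min = 16677/8000 m = 2.0846 m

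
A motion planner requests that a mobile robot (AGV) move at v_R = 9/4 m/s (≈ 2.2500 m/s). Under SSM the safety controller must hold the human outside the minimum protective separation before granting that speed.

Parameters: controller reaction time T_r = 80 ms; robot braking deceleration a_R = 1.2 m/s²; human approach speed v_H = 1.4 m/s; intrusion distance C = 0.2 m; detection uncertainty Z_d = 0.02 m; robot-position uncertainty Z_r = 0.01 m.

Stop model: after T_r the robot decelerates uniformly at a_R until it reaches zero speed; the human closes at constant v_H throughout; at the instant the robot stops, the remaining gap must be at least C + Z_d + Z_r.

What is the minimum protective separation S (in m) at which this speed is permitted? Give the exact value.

S_min = 42051/8000 m = 5.2564 m

T_s = v_R/a_R = (9/4)/(6/5) = 1.8750 s
robot covers v_R·T_r = 2.2500·0.0800 = 0.1800 m before braking
robot covers 2.2500·1.8750 − ½·1.2000·1.8750² = 2.1094 m while stopping
human closes 1.4000·1.9550 = 2.7370 m
margins: 0.2000+0.0200+0.0100 = 0.2300 m
S_min ≈ 0.1800+2.1094+2.7370+0.2300  ⇒  S_min = 42051/8000 m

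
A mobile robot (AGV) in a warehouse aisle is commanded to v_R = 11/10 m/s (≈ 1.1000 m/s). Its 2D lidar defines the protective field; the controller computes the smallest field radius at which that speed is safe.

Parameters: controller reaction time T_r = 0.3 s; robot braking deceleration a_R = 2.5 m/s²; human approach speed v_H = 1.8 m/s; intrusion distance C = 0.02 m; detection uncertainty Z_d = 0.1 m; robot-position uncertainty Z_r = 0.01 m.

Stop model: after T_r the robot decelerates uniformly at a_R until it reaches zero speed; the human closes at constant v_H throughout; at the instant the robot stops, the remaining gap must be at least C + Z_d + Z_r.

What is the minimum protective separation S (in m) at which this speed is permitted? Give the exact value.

S_min = 1017/500 m = 2.0340 m

stop time T_s = (11/10)/(5/2) = 0.4400 s
robot in T_r: 1.1000·0.3000 = 0.3300 m
robot under decel: 1.1000²/(2·2.5000) = 0.2420 m
human over T_r+T_s: 1.8000·(0.3000+0.4400) = 1.3320 m
residual clearance needed = 0.0200+0.1000+0.0100 = 0.1300 m
S_min ≈ 0.3300+0.2420+1.3320+0.1300  ⇒  S_min = 1017/500 m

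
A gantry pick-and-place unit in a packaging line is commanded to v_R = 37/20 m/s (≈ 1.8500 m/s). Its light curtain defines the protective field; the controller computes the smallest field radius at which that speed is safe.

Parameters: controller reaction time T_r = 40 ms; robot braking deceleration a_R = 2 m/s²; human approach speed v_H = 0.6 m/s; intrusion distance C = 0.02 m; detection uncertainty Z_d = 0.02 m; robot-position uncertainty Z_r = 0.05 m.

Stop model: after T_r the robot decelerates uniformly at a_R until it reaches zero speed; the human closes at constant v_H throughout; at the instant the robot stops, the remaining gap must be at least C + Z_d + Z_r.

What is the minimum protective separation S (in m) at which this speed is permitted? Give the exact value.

stop time T_s = (37/20)/2 = 0.9250 s
reaction-phase robot travel = 1.8500·0.0400 = 0.0740 m
robot under decel: 1.8500²/(2·2.0000) = 0.8556 m
human closes 0.6000·0.9650 = 0.5790 m
margins: 0.0200+0.0200+0.0500 = 0.0900 m
S_min ≈ 0.0740+0.8556+0.5790+0.0900  ⇒  S_min = 12789/8000 m

S_min = 12789/8000 m = 1.5986 m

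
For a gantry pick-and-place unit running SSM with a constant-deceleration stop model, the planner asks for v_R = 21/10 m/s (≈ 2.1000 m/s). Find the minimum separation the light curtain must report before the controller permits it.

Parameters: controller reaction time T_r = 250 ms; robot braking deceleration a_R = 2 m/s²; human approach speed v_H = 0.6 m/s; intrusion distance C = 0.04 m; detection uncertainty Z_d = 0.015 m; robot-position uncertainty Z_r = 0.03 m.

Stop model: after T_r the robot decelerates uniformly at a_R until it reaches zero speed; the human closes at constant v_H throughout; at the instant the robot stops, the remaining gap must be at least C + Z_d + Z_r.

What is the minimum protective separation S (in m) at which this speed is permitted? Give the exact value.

S_min = 997/400 m = 2.4925 m

stop time T_s = (21/10)/2 = 1.0500 s
robot covers v_R·T_r = 2.1000·0.2500 = 0.5250 m before braking
robot covers 2.1000·1.0500 − ½·2.0000·1.0500² = 1.1025 m while stopping
human over T_r+T_s: 0.6000·(0.2500+1.0500) = 0.7800 m
C+Z_d+Z_r = 0.0400+0.0150+0.0300 = 0.0850 m
S_min ≈ 0.5250+1.1025+0.7800+0.0850  ⇒  S_min = 997/400 m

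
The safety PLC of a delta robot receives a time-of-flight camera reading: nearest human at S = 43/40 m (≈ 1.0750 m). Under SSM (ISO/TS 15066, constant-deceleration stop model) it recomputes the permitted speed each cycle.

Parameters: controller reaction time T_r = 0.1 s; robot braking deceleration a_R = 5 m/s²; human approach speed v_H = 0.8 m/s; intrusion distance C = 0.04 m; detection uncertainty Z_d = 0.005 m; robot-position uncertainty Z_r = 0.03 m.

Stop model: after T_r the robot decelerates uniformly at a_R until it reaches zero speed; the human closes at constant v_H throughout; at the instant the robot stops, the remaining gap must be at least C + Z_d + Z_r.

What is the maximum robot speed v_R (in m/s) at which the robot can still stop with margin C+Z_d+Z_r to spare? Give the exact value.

v_R_max = 2 m/s = 2.0000 m/s

quadratic (1/10)·v² + (13/50)·v + (-23/25) = 0
  disc = (13/50)² − 4·(1/10)·(-23/25) = 1089/2500 ; √disc = 33/50
  v_R = (−(13/50) + 33/50) / (2·(1/10)) = 2 m/s
check:
braking lasts T_s = 2/5 = 0.4000 s
robot covers v_R·T_r = 2.0000·0.1000 = 0.2000 m before braking
braking distance = 2.0000²/(2·5.0000) = 0.4000 m
human over T_r+T_s: 0.8000·(0.1000+0.4000) = 0.4000 m
residual clearance needed = 0.0400+0.0050+0.0300 = 0.0750 m
sum ≈ 0.2000+0.4000+0.4000+0.0750 ≈ 1.0750 m = S ✓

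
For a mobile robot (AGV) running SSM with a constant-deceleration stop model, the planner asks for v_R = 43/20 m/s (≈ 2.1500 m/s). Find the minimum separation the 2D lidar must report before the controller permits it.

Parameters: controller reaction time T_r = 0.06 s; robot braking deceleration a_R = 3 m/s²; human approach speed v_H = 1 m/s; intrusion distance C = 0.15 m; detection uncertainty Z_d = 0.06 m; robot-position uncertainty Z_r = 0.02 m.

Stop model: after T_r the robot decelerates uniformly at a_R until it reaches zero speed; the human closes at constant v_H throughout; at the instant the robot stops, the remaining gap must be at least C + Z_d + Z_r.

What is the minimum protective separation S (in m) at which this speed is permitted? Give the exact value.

T_s = v_R/a_R = (43/20)/3 = 0.7167 s
reaction-phase robot travel = 2.1500·0.0600 = 0.1290 m
braking distance = 2.1500²/(2·3.0000) = 0.7704 m
person approaches 1.0000·(0.0600+0.7167) = 0.7767 m
residual clearance needed = 0.1500+0.0600+0.0200 = 0.2300 m
S_min ≈ 0.1290+0.7704+0.7767+0.2300  ⇒  S_min = 22873/12000 m

S_min = 22873/12000 m = 1.9061 m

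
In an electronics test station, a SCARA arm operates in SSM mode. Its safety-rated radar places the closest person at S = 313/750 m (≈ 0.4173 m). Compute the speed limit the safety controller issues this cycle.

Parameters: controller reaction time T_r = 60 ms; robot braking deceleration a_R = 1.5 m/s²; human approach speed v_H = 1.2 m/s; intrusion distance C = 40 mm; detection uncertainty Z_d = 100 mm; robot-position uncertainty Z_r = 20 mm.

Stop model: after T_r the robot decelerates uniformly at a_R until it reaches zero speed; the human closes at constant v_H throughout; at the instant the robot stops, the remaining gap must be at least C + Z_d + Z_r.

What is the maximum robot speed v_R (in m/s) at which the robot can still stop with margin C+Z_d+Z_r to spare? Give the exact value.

at the boundary: (1/3)·v² + (43/50)·v + (-139/750) = 0
  disc = (43/50)² − 4·(1/3)·(-139/750) = 22201/22500 ; √disc = 149/150
  v_R = (−(43/50) + 149/150) / (2·(1/3)) = 1/5 m/s
check:
T_s = v_R/a_R = (1/5)/(3/2) = 0.1333 s
robot in T_r: 0.2000·0.0600 = 0.0120 m
robot under decel: 0.2000²/(2·1.5000) = 0.0133 m
human closes 1.2000·0.1933 = 0.2320 m
residual clearance needed = 0.0400+0.1000+0.0200 = 0.1600 m
sum ≈ 0.0120+0.0133+0.2320+0.1600 ≈ 0.4173 m = S ✓

v_R_max = 1/5 m/s = 0.2000 m/s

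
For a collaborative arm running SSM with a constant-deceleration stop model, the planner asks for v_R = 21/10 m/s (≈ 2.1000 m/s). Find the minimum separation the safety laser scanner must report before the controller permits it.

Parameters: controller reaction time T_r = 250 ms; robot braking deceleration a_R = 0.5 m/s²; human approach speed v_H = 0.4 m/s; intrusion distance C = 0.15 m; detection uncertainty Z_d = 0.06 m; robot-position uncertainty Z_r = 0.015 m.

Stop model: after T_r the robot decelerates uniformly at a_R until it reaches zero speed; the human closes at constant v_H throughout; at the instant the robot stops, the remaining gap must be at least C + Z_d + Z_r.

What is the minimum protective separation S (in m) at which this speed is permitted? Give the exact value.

S_min = 347/50 m = 6.9400 m

T_s = v_R/a_R = (21/10)/(1/2) = 4.2000 s
robot covers v_R·T_r = 2.1000·0.2500 = 0.5250 m before braking
robot under decel: 2.1000²/(2·0.5000) = 4.4100 m
person approaches 0.4000·(0.2500+4.2000) = 1.7800 m
margins: 0.1500+0.0600+0.0150 = 0.2250 m
S_min ≈ 0.5250+4.4100+1.7800+0.2250  ⇒  S_min = 347/50 m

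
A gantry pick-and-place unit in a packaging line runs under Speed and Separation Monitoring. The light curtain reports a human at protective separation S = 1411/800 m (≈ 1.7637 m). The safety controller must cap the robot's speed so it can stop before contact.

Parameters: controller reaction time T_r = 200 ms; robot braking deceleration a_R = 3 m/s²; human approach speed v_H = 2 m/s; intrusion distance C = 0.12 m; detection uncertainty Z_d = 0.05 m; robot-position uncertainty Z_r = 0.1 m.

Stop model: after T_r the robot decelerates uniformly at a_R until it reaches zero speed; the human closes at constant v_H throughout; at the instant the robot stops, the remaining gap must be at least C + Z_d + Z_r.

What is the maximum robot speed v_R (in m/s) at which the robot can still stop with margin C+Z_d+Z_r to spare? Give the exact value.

collect terms ⇒ (1/6)·v_R² + (13/15)·v_R + (-35/32) = 0
  disc = (13/15)² − 4·(1/6)·(-35/32) = 5329/3600 ; √disc = 73/60
  v_R = (−(13/15) + 73/60) / (2·(1/6)) = 21/20 m/s
check:
stop time T_s = (21/20)/3 = 0.3500 s
robot covers v_R·T_r = 1.0500·0.2000 = 0.2100 m before braking
robot under decel: 1.0500²/(2·3.0000) = 0.1837 m
human over T_r+T_s: 2.0000·(0.2000+0.3500) = 1.1000 m
C+Z_d+Z_r = 0.1200+0.0500+0.1000 = 0.2700 m
sum ≈ 0.2100+0.1837+1.1000+0.2700 ≈ 1.7637 m = S ✓

v_R_max = 21/20 m/s = 1.0500 m/s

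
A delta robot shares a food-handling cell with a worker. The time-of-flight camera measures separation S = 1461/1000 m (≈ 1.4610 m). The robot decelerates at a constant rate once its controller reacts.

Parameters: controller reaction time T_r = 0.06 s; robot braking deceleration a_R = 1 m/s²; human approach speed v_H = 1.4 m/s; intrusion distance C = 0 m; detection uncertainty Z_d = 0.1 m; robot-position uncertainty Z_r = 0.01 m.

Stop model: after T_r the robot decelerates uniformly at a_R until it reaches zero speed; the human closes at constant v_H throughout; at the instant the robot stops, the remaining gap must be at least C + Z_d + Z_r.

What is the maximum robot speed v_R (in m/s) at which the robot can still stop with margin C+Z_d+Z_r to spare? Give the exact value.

quadratic (1/2)·v² + (73/50)·v + (-1267/1000) = 0
  disc = (73/50)² − 4·(1/2)·(-1267/1000) = 2916/625 ; √disc = 54/25
  v_R = (−(73/50) + 54/25) / (2·(1/2)) = 7/10 m/s
check:
braking lasts T_s = (7/10)/1 = 0.7000 s
reaction-phase robot travel = 0.7000·0.0600 = 0.0420 m
robot under decel: 0.7000²/(2·1.0000) = 0.2450 m
human closes 1.4000·0.7600 = 1.0640 m
residual clearance needed = 0.0000+0.1000+0.0100 = 0.1100 m
sum ≈ 0.0420+0.2450+1.0640+0.1100 ≈ 1.4610 m = S ✓

v_R_max = 7/10 m/s = 0.7000 m/s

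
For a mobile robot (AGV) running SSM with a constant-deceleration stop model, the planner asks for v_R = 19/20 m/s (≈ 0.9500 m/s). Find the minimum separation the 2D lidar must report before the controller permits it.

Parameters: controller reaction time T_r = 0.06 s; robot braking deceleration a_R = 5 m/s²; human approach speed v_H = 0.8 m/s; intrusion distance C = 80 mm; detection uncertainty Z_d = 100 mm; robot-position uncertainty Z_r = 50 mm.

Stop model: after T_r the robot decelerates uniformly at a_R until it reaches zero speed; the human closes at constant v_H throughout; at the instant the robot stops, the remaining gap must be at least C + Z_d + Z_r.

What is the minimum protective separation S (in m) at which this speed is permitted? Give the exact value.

stop time T_s = (19/20)/5 = 0.1900 s
robot covers v_R·T_r = 0.9500·0.0600 = 0.0570 m before braking
braking distance = 0.9500²/(2·5.0000) = 0.0902 m
human over T_r+T_s: 0.8000·(0.0600+0.1900) = 0.2000 m
C+Z_d+Z_r = 0.0800+0.1000+0.0500 = 0.2300 m
S_min ≈ 0.0570+0.0902+0.2000+0.2300  ⇒  S_min = 2309/4000 m

S_min = 2309/4000 m = 0.5773 m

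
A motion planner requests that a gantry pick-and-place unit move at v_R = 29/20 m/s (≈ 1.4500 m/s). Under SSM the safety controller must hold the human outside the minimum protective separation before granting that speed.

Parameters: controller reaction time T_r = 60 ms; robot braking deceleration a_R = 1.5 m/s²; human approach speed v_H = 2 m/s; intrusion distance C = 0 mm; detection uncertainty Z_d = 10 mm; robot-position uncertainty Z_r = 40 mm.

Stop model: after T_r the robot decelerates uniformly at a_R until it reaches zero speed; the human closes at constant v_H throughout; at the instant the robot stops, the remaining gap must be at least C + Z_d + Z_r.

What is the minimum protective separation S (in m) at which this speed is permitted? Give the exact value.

braking lasts T_s = (29/20)/(3/2) = 0.9667 s
robot in T_r: 1.4500·0.0600 = 0.0870 m
braking distance = 1.4500²/(2·1.5000) = 0.7008 m
human closes 2.0000·1.0267 = 2.0533 m
C+Z_d+Z_r = 0.0000+0.0100+0.0400 = 0.0500 m
S_min ≈ 0.0870+0.7008+2.0533+0.0500  ⇒  S_min = 17347/6000 m

S_min = 17347/6000 m = 2.8912 m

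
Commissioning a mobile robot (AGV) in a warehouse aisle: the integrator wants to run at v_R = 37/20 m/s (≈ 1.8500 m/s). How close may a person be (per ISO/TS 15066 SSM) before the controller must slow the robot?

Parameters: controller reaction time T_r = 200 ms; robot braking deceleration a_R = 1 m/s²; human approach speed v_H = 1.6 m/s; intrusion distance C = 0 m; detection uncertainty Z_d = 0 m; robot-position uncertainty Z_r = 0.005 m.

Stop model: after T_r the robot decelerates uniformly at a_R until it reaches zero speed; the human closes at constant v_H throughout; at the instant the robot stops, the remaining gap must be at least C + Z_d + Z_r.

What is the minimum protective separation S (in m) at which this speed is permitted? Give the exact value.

S_min = 4293/800 m = 5.3662 m

stop time T_s = (37/20)/1 = 1.8500 s
robot covers v_R·T_r = 1.8500·0.2000 = 0.3700 m before braking
robot under decel: 1.8500²/(2·1.0000) = 1.7112 m
person approaches 1.6000·(0.2000+1.8500) = 3.2800 m
margins: 0.0000+0.0000+0.0050 = 0.0050 m
S_min ≈ 0.3700+1.7112+3.2800+0.0050  ⇒  S_min = 4293/800 m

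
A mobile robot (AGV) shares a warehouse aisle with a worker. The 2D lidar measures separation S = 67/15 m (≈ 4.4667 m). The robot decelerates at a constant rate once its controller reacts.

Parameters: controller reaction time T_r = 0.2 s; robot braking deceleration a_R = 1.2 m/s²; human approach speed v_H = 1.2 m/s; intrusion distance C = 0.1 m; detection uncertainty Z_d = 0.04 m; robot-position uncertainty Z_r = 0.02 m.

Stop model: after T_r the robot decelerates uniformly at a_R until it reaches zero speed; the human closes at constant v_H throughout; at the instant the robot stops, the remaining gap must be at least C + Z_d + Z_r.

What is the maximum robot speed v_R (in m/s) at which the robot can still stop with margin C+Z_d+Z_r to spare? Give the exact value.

v_R_max = 2 m/s = 2.0000 m/s

at the boundary: (5/12)·v² + (6/5)·v + (-61/15) = 0
  disc = (6/5)² − 4·(5/12)·(-61/15) = 1849/225 ; √disc = 43/15
  v_R = (−(6/5) + 43/15) / (2·(5/12)) = 2 m/s
check:
T_s = v_R/a_R = 2/(6/5) = 1.6667 s
robot in T_r: 2.0000·0.2000 = 0.4000 m
robot under decel: 2.0000²/(2·1.2000) = 1.6667 m
person approaches 1.2000·(0.2000+1.6667) = 2.2400 m
margins: 0.1000+0.0400+0.0200 = 0.1600 m
sum ≈ 0.4000+1.6667+2.2400+0.1600 ≈ 4.4667 m = S ✓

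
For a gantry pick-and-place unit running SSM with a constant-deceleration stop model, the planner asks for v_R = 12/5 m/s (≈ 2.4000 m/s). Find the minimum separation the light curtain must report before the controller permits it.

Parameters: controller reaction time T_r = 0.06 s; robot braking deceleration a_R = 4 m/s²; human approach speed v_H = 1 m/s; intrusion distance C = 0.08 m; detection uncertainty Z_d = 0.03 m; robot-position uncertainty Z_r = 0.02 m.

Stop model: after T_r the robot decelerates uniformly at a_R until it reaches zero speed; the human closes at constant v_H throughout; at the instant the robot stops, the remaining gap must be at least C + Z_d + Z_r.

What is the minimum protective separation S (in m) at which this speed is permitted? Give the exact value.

S_min = 827/500 m = 1.6540 m

T_s = v_R/a_R = (12/5)/4 = 0.6000 s
reaction-phase robot travel = 2.4000·0.0600 = 0.1440 m
braking distance = 2.4000²/(2·4.0000) = 0.7200 m
person approaches 1.0000·(0.0600+0.6000) = 0.6600 m
margins: 0.0800+0.0300+0.0200 = 0.1300 m
S_min ≈ 0.1440+0.7200+0.6600+0.1300  ⇒  S_min = 827/500 m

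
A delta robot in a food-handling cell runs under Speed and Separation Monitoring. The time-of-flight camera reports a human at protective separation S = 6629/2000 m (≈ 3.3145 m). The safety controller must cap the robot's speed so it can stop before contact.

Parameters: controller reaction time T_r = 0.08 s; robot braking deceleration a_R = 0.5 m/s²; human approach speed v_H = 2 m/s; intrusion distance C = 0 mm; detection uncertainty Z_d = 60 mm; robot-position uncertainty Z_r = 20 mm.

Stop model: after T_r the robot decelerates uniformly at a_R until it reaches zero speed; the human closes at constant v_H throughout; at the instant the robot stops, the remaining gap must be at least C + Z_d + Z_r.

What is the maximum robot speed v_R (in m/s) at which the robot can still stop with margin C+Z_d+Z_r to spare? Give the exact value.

v_R_max = 13/20 m/s = 0.6500 m/s

at the boundary: (1)·v² + (102/25)·v + (-6149/2000) = 0
  disc = (102/25)² − 4·(1)·(-6149/2000) = 72361/2500 ; √disc = 269/50
  v_R = (−(102/25) + 269/50) / (2·(1)) = 13/20 m/s
check:
braking lasts T_s = (13/20)/(1/2) = 1.3000 s
robot in T_r: 0.6500·0.0800 = 0.0520 m
robot covers 0.6500·1.3000 − ½·0.5000·1.3000² = 0.4225 m while stopping
person approaches 2.0000·(0.0800+1.3000) = 2.7600 m
C+Z_d+Z_r = 0.0000+0.0600+0.0200 = 0.0800 m
sum ≈ 0.0520+0.4225+2.7600+0.0800 ≈ 3.3145 m = S ✓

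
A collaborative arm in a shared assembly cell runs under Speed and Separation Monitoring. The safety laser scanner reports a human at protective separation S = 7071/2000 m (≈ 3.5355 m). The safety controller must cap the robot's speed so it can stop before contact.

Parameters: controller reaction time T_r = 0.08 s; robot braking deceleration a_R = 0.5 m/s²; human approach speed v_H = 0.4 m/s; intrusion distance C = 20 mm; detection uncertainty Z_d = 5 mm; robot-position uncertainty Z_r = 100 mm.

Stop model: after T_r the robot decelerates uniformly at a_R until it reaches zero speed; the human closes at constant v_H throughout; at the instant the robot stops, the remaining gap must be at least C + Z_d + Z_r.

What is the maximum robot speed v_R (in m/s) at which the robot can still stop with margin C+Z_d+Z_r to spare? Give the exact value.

v_R_max = 29/20 m/s = 1.4500 m/s

collect terms ⇒ (1)·v_R² + (22/25)·v_R + (-6757/2000) = 0
  disc = (22/25)² − 4·(1)·(-6757/2000) = 35721/2500 ; √disc = 189/50
  v_R = (−(22/25) + 189/50) / (2·(1)) = 29/20 m/s
check:
T_s = v_R/a_R = (29/20)/(1/2) = 2.9000 s
robot covers v_R·T_r = 1.4500·0.0800 = 0.1160 m before braking
robot covers 1.4500·2.9000 − ½·0.5000·2.9000² = 2.1025 m while stopping
human closes 0.4000·2.9800 = 1.1920 m
residual clearance needed = 0.0200+0.0050+0.1000 = 0.1250 m
sum ≈ 0.1160+2.1025+1.1920+0.1250 ≈ 3.5355 m = S ✓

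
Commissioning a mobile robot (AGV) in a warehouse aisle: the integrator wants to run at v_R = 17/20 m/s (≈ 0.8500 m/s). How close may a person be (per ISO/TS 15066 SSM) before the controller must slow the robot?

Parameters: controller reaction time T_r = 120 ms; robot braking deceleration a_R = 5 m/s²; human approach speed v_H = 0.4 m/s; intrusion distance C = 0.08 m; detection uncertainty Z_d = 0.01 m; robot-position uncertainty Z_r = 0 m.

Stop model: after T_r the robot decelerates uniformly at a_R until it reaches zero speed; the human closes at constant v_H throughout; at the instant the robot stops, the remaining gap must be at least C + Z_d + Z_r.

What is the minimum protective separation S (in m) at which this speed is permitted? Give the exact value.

stop time T_s = (17/20)/5 = 0.1700 s
reaction-phase robot travel = 0.8500·0.1200 = 0.1020 m
braking distance = 0.8500²/(2·5.0000) = 0.0722 m
person approaches 0.4000·(0.1200+0.1700) = 0.1160 m
C+Z_d+Z_r = 0.0800+0.0100+0.0000 = 0.0900 m
S_min ≈ 0.1020+0.0722+0.1160+0.0900  ⇒  S_min = 1521/4000 m

S_min = 1521/4000 m = 0.3802 m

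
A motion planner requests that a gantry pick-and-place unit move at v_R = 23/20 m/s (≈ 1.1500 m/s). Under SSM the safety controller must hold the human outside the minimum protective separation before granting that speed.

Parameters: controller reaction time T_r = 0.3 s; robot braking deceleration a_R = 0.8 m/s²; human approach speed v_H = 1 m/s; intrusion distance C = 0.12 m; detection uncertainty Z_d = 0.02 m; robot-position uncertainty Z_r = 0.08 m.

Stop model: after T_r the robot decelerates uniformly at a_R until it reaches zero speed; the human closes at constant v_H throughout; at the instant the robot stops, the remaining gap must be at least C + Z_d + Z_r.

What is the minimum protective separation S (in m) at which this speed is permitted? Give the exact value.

S_min = 10013/3200 m = 3.1291 m

braking lasts T_s = (23/20)/(4/5) = 1.4375 s
robot in T_r: 1.1500·0.3000 = 0.3450 m
robot under decel: 1.1500²/(2·0.8000) = 0.8266 m
person approaches 1.0000·(0.3000+1.4375) = 1.7375 m
C+Z_d+Z_r = 0.1200+0.0200+0.0800 = 0.2200 m
S_min ≈ 0.3450+0.8266+1.7375+0.2200  ⇒  S_min = 10013/3200 m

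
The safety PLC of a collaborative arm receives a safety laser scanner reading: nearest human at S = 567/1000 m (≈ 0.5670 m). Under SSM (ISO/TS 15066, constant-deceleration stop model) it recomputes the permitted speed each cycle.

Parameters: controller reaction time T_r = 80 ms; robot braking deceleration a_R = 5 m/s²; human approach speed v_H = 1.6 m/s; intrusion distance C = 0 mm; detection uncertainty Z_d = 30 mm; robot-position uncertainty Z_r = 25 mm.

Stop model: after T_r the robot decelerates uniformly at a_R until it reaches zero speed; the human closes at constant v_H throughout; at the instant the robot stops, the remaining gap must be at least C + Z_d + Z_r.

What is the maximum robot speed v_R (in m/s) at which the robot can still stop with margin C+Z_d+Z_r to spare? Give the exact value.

quadratic (1/10)·v² + (2/5)·v + (-48/125) = 0
  disc = (2/5)² − 4·(1/10)·(-48/125) = 196/625 ; √disc = 14/25
  v_R = (−(2/5) + 14/25) / (2·(1/10)) = 4/5 m/s
check:
braking lasts T_s = (4/5)/5 = 0.1600 s
reaction-phase robot travel = 0.8000·0.0800 = 0.0640 m
robot under decel: 0.8000²/(2·5.0000) = 0.0640 m
human over T_r+T_s: 1.6000·(0.0800+0.1600) = 0.3840 m
margins: 0.0000+0.0300+0.0250 = 0.0550 m
sum ≈ 0.0640+0.0640+0.3840+0.0550 ≈ 0.5670 m = S ✓

v_R_max = 4/5 m/s = 0.8000 m/s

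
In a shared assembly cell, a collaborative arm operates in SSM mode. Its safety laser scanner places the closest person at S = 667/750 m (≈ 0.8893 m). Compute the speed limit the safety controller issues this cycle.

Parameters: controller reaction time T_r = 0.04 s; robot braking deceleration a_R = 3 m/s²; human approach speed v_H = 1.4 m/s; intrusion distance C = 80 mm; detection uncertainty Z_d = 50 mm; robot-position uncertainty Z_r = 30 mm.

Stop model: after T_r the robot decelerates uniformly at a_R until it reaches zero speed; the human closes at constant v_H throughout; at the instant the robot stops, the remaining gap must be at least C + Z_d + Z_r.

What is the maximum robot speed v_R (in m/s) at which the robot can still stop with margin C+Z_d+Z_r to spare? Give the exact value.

v_R_max = 1 m/s = 1.0000 m/s

quadratic (1/6)·v² + (38/75)·v + (-101/150) = 0
  disc = (38/75)² − 4·(1/6)·(-101/150) = 441/625 ; √disc = 21/25
  v_R = (−(38/75) + 21/25) / (2·(1/6)) = 1 m/s
check:
braking lasts T_s = 1/3 = 0.3333 s
reaction-phase robot travel = 1.0000·0.0400 = 0.0400 m
braking distance = 1.0000²/(2·3.0000) = 0.1667 m
human over T_r+T_s: 1.4000·(0.0400+0.3333) = 0.5227 m
C+Z_d+Z_r = 0.0800+0.0500+0.0300 = 0.1600 m
sum ≈ 0.0400+0.1667+0.5227+0.1600 ≈ 0.8893 m = S ✓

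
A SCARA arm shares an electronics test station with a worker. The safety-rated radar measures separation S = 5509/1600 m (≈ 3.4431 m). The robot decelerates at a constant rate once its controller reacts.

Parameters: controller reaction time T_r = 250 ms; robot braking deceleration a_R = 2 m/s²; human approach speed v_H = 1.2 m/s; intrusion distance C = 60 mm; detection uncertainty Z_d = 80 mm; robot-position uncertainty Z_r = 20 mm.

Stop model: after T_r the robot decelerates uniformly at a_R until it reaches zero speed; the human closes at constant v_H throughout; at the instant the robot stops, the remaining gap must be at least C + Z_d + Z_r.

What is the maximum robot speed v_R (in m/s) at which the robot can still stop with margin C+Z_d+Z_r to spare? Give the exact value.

v_R_max = 43/20 m/s = 2.1500 m/s

collect terms ⇒ (1/4)·v_R² + (17/20)·v_R + (-4773/1600) = 0
  disc = (17/20)² − 4·(1/4)·(-4773/1600) = 5929/1600 ; √disc = 77/40
  v_R = (−(17/20) + 77/40) / (2·(1/4)) = 43/20 m/s
check:
T_s = v_R/a_R = (43/20)/2 = 1.0750 s
robot covers v_R·T_r = 2.1500·0.2500 = 0.5375 m before braking
braking distance = 2.1500²/(2·2.0000) = 1.1556 m
human closes 1.2000·1.3250 = 1.5900 m
margins: 0.0600+0.0800+0.0200 = 0.1600 m
sum ≈ 0.5375+1.1556+1.5900+0.1600 ≈ 3.4431 m = S ✓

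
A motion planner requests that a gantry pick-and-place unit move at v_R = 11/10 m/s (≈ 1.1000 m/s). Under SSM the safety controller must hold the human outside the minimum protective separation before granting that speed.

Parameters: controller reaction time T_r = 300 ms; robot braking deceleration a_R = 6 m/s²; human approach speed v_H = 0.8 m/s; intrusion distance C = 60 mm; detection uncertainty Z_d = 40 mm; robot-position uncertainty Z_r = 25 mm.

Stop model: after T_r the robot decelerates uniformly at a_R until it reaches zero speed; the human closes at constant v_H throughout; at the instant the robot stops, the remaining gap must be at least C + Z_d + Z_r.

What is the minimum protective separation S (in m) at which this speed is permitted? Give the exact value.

S_min = 377/400 m = 0.9425 m

braking lasts T_s = (11/10)/6 = 0.1833 s
robot covers v_R·T_r = 1.1000·0.3000 = 0.3300 m before braking
robot under decel: 1.1000²/(2·6.0000) = 0.1008 m
human over T_r+T_s: 0.8000·(0.3000+0.1833) = 0.3867 m
margins: 0.0600+0.0400+0.0250 = 0.1250 m
S_min ≈ 0.3300+0.1008+0.3867+0.1250  ⇒  S_min = 377/400 m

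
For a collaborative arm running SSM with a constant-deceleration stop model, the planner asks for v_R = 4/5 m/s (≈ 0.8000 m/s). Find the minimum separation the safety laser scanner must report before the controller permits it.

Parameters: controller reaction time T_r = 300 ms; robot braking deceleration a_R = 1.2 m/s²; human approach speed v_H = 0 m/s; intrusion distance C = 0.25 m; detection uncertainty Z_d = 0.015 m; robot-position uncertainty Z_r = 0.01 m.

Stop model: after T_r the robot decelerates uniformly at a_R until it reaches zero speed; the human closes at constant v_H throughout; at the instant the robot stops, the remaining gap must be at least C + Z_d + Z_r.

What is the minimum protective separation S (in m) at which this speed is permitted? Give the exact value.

braking lasts T_s = (4/5)/(6/5) = 0.6667 s
robot covers v_R·T_r = 0.8000·0.3000 = 0.2400 m before braking
robot under decel: 0.8000²/(2·1.2000) = 0.2667 m
human closes 0.0000·0.9667 = 0.0000 m
margins: 0.2500+0.0150+0.0100 = 0.2750 m
S_min ≈ 0.2400+0.2667+0.0000+0.2750  ⇒  S_min = 469/600 m

S_min = 469/600 m = 0.7817 m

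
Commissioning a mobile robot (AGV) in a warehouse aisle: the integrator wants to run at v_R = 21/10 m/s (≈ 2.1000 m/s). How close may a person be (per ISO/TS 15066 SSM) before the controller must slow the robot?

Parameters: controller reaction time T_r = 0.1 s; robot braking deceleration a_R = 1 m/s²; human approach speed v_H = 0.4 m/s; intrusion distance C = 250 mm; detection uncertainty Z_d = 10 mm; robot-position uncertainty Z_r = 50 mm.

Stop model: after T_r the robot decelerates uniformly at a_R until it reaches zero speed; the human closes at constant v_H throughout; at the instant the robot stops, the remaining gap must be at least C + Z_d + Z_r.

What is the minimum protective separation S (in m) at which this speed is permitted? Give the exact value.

S_min = 721/200 m = 3.6050 m

T_s = v_R/a_R = (21/10)/1 = 2.1000 s
reaction-phase robot travel = 2.1000·0.1000 = 0.2100 m
robot under decel: 2.1000²/(2·1.0000) = 2.2050 m
human closes 0.4000·2.2000 = 0.8800 m
residual clearance needed = 0.2500+0.0100+0.0500 = 0.3100 m
S_min ≈ 0.2100+2.2050+0.8800+0.3100  ⇒  S_min = 721/200 m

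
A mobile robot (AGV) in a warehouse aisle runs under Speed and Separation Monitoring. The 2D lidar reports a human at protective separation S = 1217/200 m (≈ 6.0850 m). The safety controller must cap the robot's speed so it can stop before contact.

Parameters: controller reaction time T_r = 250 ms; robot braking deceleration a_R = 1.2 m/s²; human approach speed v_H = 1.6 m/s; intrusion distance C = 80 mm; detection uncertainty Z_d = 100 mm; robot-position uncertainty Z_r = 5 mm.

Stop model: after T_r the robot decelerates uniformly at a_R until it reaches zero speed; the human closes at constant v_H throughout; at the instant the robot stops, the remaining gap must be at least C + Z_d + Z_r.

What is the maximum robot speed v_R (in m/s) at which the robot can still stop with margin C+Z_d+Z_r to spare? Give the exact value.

at the boundary: (5/12)·v² + (19/12)·v + (-11/2) = 0
  disc = (19/12)² − 4·(5/12)·(-11/2) = 1681/144 ; √disc = 41/12
  v_R = (−(19/12) + 41/12) / (2·(5/12)) = 11/5 m/s
check:
braking lasts T_s = (11/5)/(6/5) = 1.8333 s
reaction-phase robot travel = 2.2000·0.2500 = 0.5500 m
braking distance = 2.2000²/(2·1.2000) = 2.0167 m
person approaches 1.6000·(0.2500+1.8333) = 3.3333 m
residual clearance needed = 0.0800+0.1000+0.0050 = 0.1850 m
sum ≈ 0.5500+2.0167+3.3333+0.1850 ≈ 6.0850 m = S ✓

v_R_max = 11/5 m/s = 2.2000 m/s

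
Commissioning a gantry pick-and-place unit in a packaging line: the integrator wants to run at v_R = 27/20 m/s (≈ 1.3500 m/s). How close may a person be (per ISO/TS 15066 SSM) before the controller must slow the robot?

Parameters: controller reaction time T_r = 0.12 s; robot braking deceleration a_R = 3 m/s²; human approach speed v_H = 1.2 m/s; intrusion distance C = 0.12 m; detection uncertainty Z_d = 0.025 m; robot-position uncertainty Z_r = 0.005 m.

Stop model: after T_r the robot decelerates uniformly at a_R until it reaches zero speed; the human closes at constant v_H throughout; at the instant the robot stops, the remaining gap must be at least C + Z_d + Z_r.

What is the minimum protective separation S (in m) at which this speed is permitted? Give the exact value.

braking lasts T_s = (27/20)/3 = 0.4500 s
robot in T_r: 1.3500·0.1200 = 0.1620 m
robot covers 1.3500·0.4500 − ½·3.0000·0.4500² = 0.3038 m while stopping
person approaches 1.2000·(0.1200+0.4500) = 0.6840 m
residual clearance needed = 0.1200+0.0250+0.0050 = 0.1500 m
S_min ≈ 0.1620+0.3038+0.6840+0.1500  ⇒  S_min = 5199/4000 m

S_min = 5199/4000 m = 1.2997 m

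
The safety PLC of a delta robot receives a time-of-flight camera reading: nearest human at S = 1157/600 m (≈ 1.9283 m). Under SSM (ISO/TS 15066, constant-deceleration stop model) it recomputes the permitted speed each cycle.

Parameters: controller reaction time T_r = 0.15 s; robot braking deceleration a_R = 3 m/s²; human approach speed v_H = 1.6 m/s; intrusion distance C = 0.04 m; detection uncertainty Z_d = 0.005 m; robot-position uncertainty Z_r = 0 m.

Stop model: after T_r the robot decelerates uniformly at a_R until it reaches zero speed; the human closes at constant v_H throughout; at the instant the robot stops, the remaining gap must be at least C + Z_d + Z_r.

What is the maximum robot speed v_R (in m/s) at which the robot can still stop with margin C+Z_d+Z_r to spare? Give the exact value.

v_R_max = 17/10 m/s = 1.7000 m/s

quadratic (1/6)·v² + (41/60)·v + (-493/300) = 0
  disc = (41/60)² − 4·(1/6)·(-493/300) = 25/16 ; √disc = 5/4
  v_R = (−(41/60) + 5/4) / (2·(1/6)) = 17/10 m/s
check:
T_s = v_R/a_R = (17/10)/3 = 0.5667 s
robot in T_r: 1.7000·0.1500 = 0.2550 m
braking distance = 1.7000²/(2·3.0000) = 0.4817 m
human over T_r+T_s: 1.6000·(0.1500+0.5667) = 1.1467 m
margins: 0.0400+0.0050+0.0000 = 0.0450 m
sum ≈ 0.2550+0.4817+1.1467+0.0450 ≈ 1.9283 m = S ✓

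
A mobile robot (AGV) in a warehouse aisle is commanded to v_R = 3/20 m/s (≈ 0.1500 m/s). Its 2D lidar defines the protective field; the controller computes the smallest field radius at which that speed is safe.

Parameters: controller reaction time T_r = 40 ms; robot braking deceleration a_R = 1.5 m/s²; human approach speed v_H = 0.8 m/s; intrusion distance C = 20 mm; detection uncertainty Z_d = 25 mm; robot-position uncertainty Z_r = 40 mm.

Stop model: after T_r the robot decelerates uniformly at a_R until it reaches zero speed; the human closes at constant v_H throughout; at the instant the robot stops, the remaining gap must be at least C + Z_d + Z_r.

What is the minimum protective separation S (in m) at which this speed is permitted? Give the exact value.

stop time T_s = (3/20)/(3/2) = 0.1000 s
robot covers v_R·T_r = 0.1500·0.0400 = 0.0060 m before braking
braking distance = 0.1500²/(2·1.5000) = 0.0075 m
human over T_r+T_s: 0.8000·(0.0400+0.1000) = 0.1120 m
C+Z_d+Z_r = 0.0200+0.0250+0.0400 = 0.0850 m
S_min ≈ 0.0060+0.0075+0.1120+0.0850  ⇒  S_min = 421/2000 m

S_min = 421/2000 m = 0.2105 m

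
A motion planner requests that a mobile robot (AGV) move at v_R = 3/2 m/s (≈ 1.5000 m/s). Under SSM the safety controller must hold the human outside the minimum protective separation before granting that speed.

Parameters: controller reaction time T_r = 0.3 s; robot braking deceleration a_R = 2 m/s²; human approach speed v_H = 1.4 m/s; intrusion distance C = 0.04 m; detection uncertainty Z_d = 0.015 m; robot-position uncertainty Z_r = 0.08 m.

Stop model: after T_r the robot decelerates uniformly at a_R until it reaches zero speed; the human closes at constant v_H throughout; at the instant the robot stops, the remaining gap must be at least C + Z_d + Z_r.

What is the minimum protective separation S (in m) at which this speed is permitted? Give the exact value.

S_min = 1047/400 m = 2.6175 m

braking lasts T_s = (3/2)/2 = 0.7500 s
robot covers v_R·T_r = 1.5000·0.3000 = 0.4500 m before braking
robot under decel: 1.5000²/(2·2.0000) = 0.5625 m
person approaches 1.4000·(0.3000+0.7500) = 1.4700 m
residual clearance needed = 0.0400+0.0150+0.0800 = 0.1350 m
S_min ≈ 0.4500+0.5625+1.4700+0.1350  ⇒  S_min = 1047/400 m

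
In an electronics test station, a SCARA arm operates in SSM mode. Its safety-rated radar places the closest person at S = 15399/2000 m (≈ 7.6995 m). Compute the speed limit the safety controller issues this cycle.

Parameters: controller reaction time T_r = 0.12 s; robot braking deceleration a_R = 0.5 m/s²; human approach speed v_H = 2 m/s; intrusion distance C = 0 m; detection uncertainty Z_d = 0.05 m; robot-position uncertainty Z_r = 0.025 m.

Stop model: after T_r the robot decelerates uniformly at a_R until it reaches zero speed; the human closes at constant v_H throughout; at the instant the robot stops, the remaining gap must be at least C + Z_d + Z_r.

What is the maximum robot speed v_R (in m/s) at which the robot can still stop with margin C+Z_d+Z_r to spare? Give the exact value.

v_R_max = 27/20 m/s = 1.3500 m/s

at the boundary: (1)·v² + (103/25)·v + (-14769/2000) = 0
  disc = (103/25)² − 4·(1)·(-14769/2000) = 116281/2500 ; √disc = 341/50
  v_R = (−(103/25) + 341/50) / (2·(1)) = 27/20 m/s
check:
braking lasts T_s = (27/20)/(1/2) = 2.7000 s
reaction-phase robot travel = 1.3500·0.1200 = 0.1620 m
robot covers 1.3500·2.7000 − ½·0.5000·2.7000² = 1.8225 m while stopping
person approaches 2.0000·(0.1200+2.7000) = 5.6400 m
margins: 0.0000+0.0500+0.0250 = 0.0750 m
sum ≈ 0.1620+1.8225+5.6400+0.0750 ≈ 7.6995 m = S ✓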